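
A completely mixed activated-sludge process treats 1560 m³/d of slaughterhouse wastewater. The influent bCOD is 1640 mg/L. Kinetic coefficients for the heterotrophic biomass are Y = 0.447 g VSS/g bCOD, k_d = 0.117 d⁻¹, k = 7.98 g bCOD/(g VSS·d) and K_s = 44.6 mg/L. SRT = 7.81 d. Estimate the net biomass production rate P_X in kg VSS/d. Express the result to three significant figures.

From the Monod/SRT balance for a CMAS, S = K_s·(1+k_d θ_c)/[θ_c·(Y k − k_d) − 1] = 44.6 × (1 + 0.117 × 7.81) / [7.81 × (0.447 × 7.98 − 0.117) − 1] = 85.35 / 25.94 = 3.290 mg/L.
Correct the yield for decay: Y_obs = Y/(1 + k_d θ_c) = 0.447 / (1 + 0.117 × 7.81) = 0.447 / 1.914 = 0.2336.
Mass of bCOD removed per day: Q(S₀ − S) = 1560 × 1637 g/m³ = 2553 kg/d.
Biomass produced: P_X = Y_obs·Q·ΔS = 0.2336 × 2553 ≈ 596.4 kg VSS/d.

P_X ≈ 596 kg VSS/d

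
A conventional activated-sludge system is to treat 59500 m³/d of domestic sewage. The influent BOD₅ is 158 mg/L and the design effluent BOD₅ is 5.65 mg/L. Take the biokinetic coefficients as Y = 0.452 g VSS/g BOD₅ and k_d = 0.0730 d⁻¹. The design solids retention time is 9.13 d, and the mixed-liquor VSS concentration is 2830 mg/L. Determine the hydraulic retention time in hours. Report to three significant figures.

τ ≈ 3.20 h

From the SRT design equation V = Y Q (S₀−S) θ_c / [X (1 + k_d θ_c)] = 0.452 × 59500 × (158 − 5.65) × 9.13 / [2830 × (1 + 0.0730 × 9.13)] = 3.74×10^7 / 4716 = 7932 m³.
Hydraulic retention time τ = V/Q = 7932 / 59500 = 0.1333 d = 3.199 h.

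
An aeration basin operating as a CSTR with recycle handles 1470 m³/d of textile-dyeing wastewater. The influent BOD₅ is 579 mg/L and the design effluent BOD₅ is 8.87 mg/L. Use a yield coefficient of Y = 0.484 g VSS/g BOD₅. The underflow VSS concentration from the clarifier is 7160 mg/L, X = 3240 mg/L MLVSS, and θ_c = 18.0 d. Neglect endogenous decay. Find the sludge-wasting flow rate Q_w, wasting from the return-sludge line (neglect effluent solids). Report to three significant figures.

Biomass mass balance (decay neglected): V·X = Y·Q·(S₀ − S)·θ_c, so V = 0.484 × 1470 × (579 − 8.87) × 18.0 / 3240 = 2254 m³.
θ_c = V·X/(Q_w·X_r) when wasting from the recycle, so Q_w = V·X/(θ_c·X_r) = 2254 × 3240 / (18.0 × 7160) = 56.65 m³/d.

Q_w ≈ 56.7 m³/d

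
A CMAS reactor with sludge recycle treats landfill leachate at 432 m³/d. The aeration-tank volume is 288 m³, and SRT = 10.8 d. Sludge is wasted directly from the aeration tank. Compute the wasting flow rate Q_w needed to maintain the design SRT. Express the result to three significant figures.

For wasting at MLVSS concentration, Q_w = V/θ_c = 288.0/10.8 = 26.67 m³/d.

Q_w ≈ 26.7 m³/d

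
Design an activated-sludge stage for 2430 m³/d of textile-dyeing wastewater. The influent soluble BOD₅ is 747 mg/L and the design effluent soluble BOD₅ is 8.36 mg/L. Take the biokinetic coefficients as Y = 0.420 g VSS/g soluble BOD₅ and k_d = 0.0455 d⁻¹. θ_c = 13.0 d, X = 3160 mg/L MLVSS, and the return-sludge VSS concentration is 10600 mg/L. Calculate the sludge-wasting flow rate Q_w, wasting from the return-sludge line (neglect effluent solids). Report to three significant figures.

Q_w ≈ 44.7 m³/d

Steady-state biomass mass balance: V·X·(1 + k_d·θ_c) = Y·Q·(S₀ − S)·θ_c, so V = 0.420 × 2430 × (747 − 8.36) × 13.0 / [3160 × (1 + 0.0455 × 13.0)] = 9.8×10^6 / 5029 = 1949 m³.
θ_c = V·X/(Q_w·X_r) when wasting from the recycle, so Q_w = V·X/(θ_c·X_r) = 1949 × 3160 / (13.0 × 10600) = 44.69 m³/d.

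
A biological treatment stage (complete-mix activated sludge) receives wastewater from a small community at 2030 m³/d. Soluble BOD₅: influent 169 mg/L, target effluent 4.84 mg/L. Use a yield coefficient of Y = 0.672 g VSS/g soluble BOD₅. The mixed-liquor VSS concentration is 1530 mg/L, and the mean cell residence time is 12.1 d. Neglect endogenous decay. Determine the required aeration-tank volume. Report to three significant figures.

With k_d = 0 the design equation reduces to V = Y Q (S₀−S) θ_c / X = 0.672 × 2030 × (169 − 4.84) × 12.1 / 1530 = 1771 m³.

V ≈ 1770 m³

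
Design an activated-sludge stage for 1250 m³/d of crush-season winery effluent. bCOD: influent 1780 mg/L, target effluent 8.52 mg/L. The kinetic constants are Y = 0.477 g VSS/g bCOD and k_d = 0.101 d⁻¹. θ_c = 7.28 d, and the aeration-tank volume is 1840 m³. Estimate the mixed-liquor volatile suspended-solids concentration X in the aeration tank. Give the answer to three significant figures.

X ≈ 2410 mg/L

From V·X·(1 + k_d·θ_c) = Y·Q·(S₀ − S)·θ_c: X = 0.477 × 1250 × (1780 − 8.52) × 7.28 / [1840 × (1 + 0.101 × 7.28)] = 2408 mg/L.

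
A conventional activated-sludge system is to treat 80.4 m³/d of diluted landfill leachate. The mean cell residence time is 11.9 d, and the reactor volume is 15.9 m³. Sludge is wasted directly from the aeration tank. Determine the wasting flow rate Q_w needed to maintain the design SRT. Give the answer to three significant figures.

Q_w ≈ 1.34 m³/d

With mixed-liquor wasting, θ_c = V/Q_w, so Q_w = V/θ_c = 15.90/11.9 = 1.336 m³/d.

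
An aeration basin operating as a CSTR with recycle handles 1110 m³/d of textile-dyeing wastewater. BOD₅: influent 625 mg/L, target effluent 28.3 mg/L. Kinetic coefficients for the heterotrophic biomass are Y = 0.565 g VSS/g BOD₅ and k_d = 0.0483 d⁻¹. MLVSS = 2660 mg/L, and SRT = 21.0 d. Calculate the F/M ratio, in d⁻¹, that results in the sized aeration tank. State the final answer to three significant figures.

F/M ≈ 0.178 d⁻¹

Rearranging the biomass balance for a CMAS with decay, V = Y·Q·ΔS·θ_c / [X·(1+k_d θ_c)] = 0.565 × 1110 × (625 − 28.3) × 21.0 / [2660 × (1 + 0.0483 × 21.0)] = 7.86×10^6 / 5358 = 1467 m³.
F/M = Q·S₀ / (V·X) = 1110 × 625 / (1467 × 2660) = 0.1778 g BOD₅·(g VSS·d)⁻¹.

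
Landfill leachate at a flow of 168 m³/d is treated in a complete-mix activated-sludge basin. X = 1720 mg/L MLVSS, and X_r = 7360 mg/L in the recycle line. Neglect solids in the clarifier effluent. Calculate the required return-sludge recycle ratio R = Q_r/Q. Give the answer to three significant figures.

R = Q_r/Q = X/(X_r − X) = 1720 / (7360 − 1720) = 0.3050.

R ≈ 0.305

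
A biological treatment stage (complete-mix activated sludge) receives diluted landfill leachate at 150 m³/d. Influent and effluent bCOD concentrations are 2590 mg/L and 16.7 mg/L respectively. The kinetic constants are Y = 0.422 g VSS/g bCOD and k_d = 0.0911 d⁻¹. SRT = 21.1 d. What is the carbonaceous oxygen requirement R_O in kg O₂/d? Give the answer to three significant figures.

R_O ≈ 307 kg O₂/d

Correct the yield for decay: Y_obs = Y/(1 + k_d θ_c) = 0.422 / (1 + 0.0911 × 21.1) = 0.422 / 2.922 = 0.1444.
Substrate removed = Q·(S₀ − S) = 150 m³/d × (2590 − 16.7) g/m³ = 3.86×10^5 g/d = 386.0 kg/d.
Biomass synthesised: P_X = Y_obs × 386.0 = 55.74 kg VSS/d.
R_O = Q·ΔS − 1.42 P_X = 386.0 − 79.15 = 306.8 kg O₂/d.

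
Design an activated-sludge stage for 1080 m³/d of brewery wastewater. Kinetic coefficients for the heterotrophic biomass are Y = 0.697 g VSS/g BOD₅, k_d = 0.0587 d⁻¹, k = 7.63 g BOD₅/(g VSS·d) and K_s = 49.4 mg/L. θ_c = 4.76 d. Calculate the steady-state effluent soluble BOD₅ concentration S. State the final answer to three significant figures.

Effluent substrate depends only on kinetics and SRT: S = K_s(1 + k_d θ_c) / [θ_c(Yk − k_d) − 1] = 49.4 × (1 + 0.0587 × 4.76) / [4.76 × (0.697 × 7.63 − 0.0587) − 1] = 63.20 / 24.03 = 2.630 mg/L.

S ≈ 2.63 mg/L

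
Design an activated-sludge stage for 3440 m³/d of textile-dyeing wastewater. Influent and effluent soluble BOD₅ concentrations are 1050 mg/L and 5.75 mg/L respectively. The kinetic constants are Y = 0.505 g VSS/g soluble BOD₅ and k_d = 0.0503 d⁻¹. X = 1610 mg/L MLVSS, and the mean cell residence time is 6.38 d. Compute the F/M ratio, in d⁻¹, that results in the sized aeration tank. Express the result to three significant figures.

F/M ≈ 0.412 d⁻¹

From the SRT design equation V = Y Q (S₀−S) θ_c / [X (1 + k_d θ_c)] = 0.505 × 3440 × (1050 − 5.75) × 6.38 / [1610 × (1 + 0.0503 × 6.38)] = 1.16×10^7 / 2127 = 5442 m³.
Food-to-microorganism ratio F/M = Q S₀ / (V X) = 3440 × 1050 / (5442 × 1610) = 0.4122 d⁻¹.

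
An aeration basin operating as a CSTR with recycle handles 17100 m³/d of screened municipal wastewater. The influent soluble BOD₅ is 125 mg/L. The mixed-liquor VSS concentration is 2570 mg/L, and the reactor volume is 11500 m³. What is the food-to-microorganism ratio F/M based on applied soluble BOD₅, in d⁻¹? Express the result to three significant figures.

F/M = Q·S₀ / (V·X) = 17100 × 125 / (11500 × 2570) = 0.07232 g soluble BOD₅·(g VSS·d)⁻¹.

F/M ≈ 0.0723 d⁻¹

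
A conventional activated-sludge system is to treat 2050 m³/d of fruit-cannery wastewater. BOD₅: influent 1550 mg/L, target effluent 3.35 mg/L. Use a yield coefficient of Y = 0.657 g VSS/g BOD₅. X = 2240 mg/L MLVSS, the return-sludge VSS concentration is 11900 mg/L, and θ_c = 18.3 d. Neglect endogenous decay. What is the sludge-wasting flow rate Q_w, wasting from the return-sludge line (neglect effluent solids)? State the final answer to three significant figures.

Biomass mass balance (decay neglected): V·X = Y·Q·(S₀ − S)·θ_c, so V = 0.657 × 2050 × (1550 − 3.35) × 18.3 / 2240 = 17018 m³.
Q_w = (V·X)/(θ_c X_r) = 17018 × 2240 / (18.3 × 11900) = 175.1 m³/d.

Q_w ≈ 175 m³/d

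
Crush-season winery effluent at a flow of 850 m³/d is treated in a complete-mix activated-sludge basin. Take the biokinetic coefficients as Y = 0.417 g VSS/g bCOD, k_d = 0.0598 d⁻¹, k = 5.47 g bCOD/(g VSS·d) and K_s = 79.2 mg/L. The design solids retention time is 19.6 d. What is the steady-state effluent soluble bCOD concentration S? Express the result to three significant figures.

S ≈ 4.04 mg/L

Effluent substrate depends only on kinetics and SRT: S = K_s(1 + k_d θ_c) / [θ_c(Yk − k_d) − 1] = 79.2 × (1 + 0.0598 × 19.6) / [19.6 × (0.417 × 5.47 − 0.0598) − 1] = 172.0 / 42.54 = 4.044 mg/L.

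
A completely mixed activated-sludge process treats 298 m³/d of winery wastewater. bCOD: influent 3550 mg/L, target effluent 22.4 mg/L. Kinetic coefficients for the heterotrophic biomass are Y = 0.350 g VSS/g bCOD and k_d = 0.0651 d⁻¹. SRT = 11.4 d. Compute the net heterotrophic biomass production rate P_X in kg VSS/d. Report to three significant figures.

Observed yield with endogenous decay: Y_obs = Y / (1 + k_d·θ_c) = 0.350 / (1 + 0.0651 × 11.4) = 0.350 / 1.742 = 0.2009 g VSS/g bCOD.
Mass of bCOD removed per day: Q(S₀ − S) = 298 × 3528 g/m³ = 1051 kg/d.
P_X = Y_obs · Q(S₀ − S) = 0.2009 × 1051 = 211.2 kg VSS/d.

P_X ≈ 211 kg VSS/d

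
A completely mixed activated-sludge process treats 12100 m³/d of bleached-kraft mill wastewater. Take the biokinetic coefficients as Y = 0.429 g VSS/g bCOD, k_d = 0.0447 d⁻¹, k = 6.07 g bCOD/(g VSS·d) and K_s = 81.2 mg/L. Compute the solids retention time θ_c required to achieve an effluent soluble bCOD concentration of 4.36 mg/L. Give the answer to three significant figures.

From 1/θ_c = Y·k·S/(K_s + S) − k_d: Y·k·S/(K_s+S) = 0.429 × 6.07 × 4.36 / (81.2 + 4.36) = 0.1327 d⁻¹.
Then 1/θ_c = μ − k_d = 0.1327 − 0.0447 = 0.08800 d⁻¹, giving θ_c = 11.36 d.

θ_c ≈ 11.4 d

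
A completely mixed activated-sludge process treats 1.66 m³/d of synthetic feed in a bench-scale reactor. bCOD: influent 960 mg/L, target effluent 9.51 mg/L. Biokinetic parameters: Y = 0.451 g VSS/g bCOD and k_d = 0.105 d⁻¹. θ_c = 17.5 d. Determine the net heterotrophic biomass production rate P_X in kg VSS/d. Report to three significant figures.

The observed yield is Y_obs = Y/(1 + k_d·θ_c) = 0.451 / (1 + 0.105 × 17.5) = 0.451 / 2.837 = 0.1589 g VSS per g bCOD removed.
Q·(S₀ − S) = 1.66 × (960 − 9.51) × 10⁻³ = 1.578 kg/d removed.
P_X = Y_obs · Q(S₀ − S) = 0.1589 × 1.578 = 0.2508 kg VSS/d.

P_X ≈ 0.251 kg VSS/d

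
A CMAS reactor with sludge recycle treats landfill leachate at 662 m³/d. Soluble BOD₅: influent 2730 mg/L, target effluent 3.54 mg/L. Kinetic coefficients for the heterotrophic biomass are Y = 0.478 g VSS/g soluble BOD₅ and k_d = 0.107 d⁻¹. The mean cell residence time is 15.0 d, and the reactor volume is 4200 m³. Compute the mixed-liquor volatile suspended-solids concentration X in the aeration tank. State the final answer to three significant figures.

X ≈ 1180 mg/L

Solving the biomass balance for X: X = Y Q (S₀−S) θ_c / [V (1+k_d θ_c)] = 0.478 × 662 × (2730 − 3.54) × 15.0 / [4200 × (1 + 0.107 × 15.0)] = 1183 mg/L.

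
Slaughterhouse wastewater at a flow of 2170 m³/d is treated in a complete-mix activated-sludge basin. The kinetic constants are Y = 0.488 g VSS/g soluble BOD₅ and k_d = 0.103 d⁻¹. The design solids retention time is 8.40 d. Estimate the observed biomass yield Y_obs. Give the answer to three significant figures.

Observed yield with endogenous decay: Y_obs = Y / (1 + k_d·θ_c) = 0.488 / (1 + 0.103 × 8.40) = 0.488 / 1.865 = 0.2616 g VSS/g soluble BOD₅.

Y_obs ≈ 0.262 g VSS/g soluble BOD₅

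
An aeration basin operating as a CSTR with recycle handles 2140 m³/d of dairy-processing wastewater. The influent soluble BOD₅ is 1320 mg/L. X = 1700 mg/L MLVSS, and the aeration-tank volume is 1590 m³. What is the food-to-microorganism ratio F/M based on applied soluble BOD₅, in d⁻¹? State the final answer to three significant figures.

F/M ≈ 1.05 d⁻¹

Food-to-microorganism ratio F/M = Q S₀ / (V X) = 2140 × 1320 / (1590 × 1700) = 1.045 d⁻¹.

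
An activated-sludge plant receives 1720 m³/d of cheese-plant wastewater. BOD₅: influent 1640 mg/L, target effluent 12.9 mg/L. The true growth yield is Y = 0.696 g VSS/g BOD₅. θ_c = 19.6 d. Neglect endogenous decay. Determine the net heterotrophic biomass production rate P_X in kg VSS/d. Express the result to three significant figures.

No decay correction is needed, so Y_obs = Y = 0.696.
ΔS = 1640 − 12.9 = 1627 mg/L, so the substrate removal rate is 1720 × 1627/1000 = 2799 kg BOD₅/d.
Net biomass production P_X = Y_obs × Q·(S₀ − S) = 0.6960 × 2799 = 1948 kg VSS/d.

P_X ≈ 1950 kg VSS/d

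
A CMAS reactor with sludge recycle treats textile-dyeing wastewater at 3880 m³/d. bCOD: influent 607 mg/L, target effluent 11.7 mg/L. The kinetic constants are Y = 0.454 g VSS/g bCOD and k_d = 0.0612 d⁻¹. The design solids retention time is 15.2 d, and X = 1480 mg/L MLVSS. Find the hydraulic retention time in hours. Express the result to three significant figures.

τ ≈ 34.5 h

From the SRT design equation V = Y Q (S₀−S) θ_c / [X (1 + k_d θ_c)] = 0.454 × 3880 × (607 − 11.7) × 15.2 / [1480 × (1 + 0.0612 × 15.2)] = 1.59×10^7 / 2857 = 5579 m³.
τ = V/Q = 5579/3880 = 1.438 d, or 34.51 h.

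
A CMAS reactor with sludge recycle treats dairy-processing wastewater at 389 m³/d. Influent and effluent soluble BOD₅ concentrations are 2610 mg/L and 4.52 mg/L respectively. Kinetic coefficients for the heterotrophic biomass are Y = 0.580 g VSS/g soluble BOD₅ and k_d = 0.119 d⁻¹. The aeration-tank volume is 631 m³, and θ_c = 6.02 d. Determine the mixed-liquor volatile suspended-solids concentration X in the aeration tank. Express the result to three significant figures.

From V·X·(1 + k_d·θ_c) = Y·Q·(S₀ − S)·θ_c: X = 0.580 × 389 × (2610 − 4.52) × 6.02 / [631 × (1 + 0.119 × 6.02)] = 3268 mg/L.

X ≈ 3270 mg/L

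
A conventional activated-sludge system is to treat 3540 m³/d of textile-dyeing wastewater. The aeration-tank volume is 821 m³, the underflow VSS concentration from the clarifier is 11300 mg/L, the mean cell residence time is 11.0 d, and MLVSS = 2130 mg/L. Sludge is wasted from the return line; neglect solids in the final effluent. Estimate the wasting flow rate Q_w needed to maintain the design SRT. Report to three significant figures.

θ_c = V·X/(Q_w·X_r) when wasting from the recycle, so Q_w = V·X/(θ_c·X_r) = 821.0 × 2130 / (11.0 × 11300) = 14.07 m³/d.

Q_w ≈ 14.1 m³/d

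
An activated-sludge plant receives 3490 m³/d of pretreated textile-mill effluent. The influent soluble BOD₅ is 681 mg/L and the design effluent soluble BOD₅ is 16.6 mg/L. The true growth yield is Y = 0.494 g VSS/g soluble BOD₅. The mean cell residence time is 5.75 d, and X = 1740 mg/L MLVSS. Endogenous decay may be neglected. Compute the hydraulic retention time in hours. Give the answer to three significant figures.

τ ≈ 26.0 h

With k_d = 0 the design equation reduces to V = Y Q (S₀−S) θ_c / X = 0.494 × 3490 × (681 − 16.6) × 5.75 / 1740 = 3785 m³.
HRT = V/Q = 3785 m³ / 3490 m³·d⁻¹ = 1.085 d × 24 = 26.03 h.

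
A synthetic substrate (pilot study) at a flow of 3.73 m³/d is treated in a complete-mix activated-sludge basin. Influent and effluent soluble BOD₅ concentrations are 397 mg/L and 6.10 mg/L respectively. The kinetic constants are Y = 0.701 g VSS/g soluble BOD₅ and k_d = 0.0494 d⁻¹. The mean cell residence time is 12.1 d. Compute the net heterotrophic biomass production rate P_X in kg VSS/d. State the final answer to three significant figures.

P_X ≈ 0.640 kg VSS/d

Observed yield with endogenous decay: Y_obs = Y / (1 + k_d·θ_c) = 0.701 / (1 + 0.0494 × 12.1) = 0.701 / 1.598 = 0.4387 g VSS/g soluble BOD₅.
Substrate removed = Q·(S₀ − S) = 3.73 m³/d × (397 − 6.10) g/m³ = 1.46×10^3 g/d = 1.458 kg/d.
Net biomass production P_X = Y_obs × Q·(S₀ − S) = 0.4387 × 1.458 = 0.6397 kg VSS/d.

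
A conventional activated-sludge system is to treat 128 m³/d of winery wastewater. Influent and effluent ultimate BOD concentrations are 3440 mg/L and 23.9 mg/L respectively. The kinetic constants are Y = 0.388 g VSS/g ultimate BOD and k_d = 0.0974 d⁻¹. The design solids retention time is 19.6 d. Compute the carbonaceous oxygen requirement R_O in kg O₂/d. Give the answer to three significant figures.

R_O ≈ 354 kg O₂/d

The observed yield is Y_obs = Y/(1 + k_d·θ_c) = 0.388 / (1 + 0.0974 × 19.6) = 0.388 / 2.909 = 0.1334 g VSS per g ultimate BOD removed.
ΔS = 3440 − 23.9 = 3416 mg/L, so the substrate removal rate is 128 × 3416/1000 = 437.3 kg ultimate BOD/d.
P_X = Y_obs·Q·(S₀ − S) = 0.1334 × 437.3 = 58.32 kg VSS/d.
Carbonaceous O₂ demand = substrate oxidised − cell-mass equivalent = 437.3 − 1.42 × 58.32 = 354.4 kg O₂/d.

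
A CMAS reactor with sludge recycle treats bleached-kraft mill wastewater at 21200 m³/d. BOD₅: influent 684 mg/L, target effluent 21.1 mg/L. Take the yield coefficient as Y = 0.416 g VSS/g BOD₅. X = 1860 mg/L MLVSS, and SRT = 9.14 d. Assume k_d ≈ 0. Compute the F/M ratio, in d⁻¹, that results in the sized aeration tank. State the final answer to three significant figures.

F/M ≈ 0.271 d⁻¹

Biomass mass balance (decay neglected): V·X = Y·Q·(S₀ − S)·θ_c, so V = 0.416 × 21200 × (684 − 21.1) × 9.14 / 1860 = 28728 m³.
F/M = applied load / biomass = Q·S₀/(V·X) = 21200 × 684 / (28728 × 1860) = 0.2714 d⁻¹.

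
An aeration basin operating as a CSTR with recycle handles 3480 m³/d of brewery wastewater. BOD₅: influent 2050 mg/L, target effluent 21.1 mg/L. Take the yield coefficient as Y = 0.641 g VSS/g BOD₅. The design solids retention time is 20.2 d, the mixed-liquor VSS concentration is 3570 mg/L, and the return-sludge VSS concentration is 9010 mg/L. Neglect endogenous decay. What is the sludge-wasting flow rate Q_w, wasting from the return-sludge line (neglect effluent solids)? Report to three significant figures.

V·X = Y·Q·ΔS·θ_c gives V = 0.641 × 3480 × (2050 − 21.1) × 20.2 / 3570 = 25608 m³.
Wasting from the return line (neglecting effluent solids): Q_w = V·X / (θ_c·X_r) = 25608 × 3570 / (20.2 × 9010) = 502.3 m³/d.

Q_w ≈ 502 m³/d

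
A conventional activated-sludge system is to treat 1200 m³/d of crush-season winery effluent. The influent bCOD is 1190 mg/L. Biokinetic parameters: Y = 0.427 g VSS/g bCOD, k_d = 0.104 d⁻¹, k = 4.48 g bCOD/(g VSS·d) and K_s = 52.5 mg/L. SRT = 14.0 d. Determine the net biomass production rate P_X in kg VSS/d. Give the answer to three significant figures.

P_X ≈ 247 kg VSS/d

Effluent substrate depends only on kinetics and SRT: S = K_s(1 + k_d θ_c) / [θ_c(Yk − k_d) − 1] = 52.5 × (1 + 0.104 × 14.0) / [14.0 × (0.427 × 4.48 − 0.104) − 1] = 128.9 / 24.33 = 5.301 mg/L.
Observed yield with endogenous decay: Y_obs = Y / (1 + k_d·θ_c) = 0.427 / (1 + 0.104 × 14.0) = 0.427 / 2.456 = 0.1739 g VSS/g bCOD.
Substrate removed = Q·(S₀ − S) = 1200 m³/d × (1190 − 5.30) g/m³ = 1.42×10^6 g/d = 1422 kg/d.
Biomass produced: P_X = Y_obs·Q·ΔS = 0.1739 × 1422 ≈ 247.2 kg VSS/d.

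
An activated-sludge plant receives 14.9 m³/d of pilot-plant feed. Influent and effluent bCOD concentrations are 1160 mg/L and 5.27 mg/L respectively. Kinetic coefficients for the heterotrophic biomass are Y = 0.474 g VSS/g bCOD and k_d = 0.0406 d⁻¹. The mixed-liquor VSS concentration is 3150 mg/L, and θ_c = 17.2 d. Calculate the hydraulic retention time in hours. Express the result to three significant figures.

From the SRT design equation V = Y Q (S₀−S) θ_c / [X (1 + k_d θ_c)] = 0.474 × 14.9 × (1160 − 5.27) × 17.2 / [3150 × (1 + 0.0406 × 17.2)] = 1.4×10^5 / 5350 = 26.22 m³.
Hydraulic retention time τ = V/Q = 26.22 / 14.9 = 1.760 d = 42.23 h.

τ ≈ 42.2 h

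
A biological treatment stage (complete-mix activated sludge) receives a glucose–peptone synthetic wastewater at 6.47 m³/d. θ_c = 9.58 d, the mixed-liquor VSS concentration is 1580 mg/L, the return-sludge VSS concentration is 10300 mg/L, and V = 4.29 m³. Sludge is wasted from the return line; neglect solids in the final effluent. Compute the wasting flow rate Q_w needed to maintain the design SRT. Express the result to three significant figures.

Q_w ≈ 0.0687 m³/d

θ_c = V·X/(Q_w·X_r) when wasting from the recycle, so Q_w = V·X/(θ_c·X_r) = 4.290 × 1580 / (9.58 × 10300) = 0.06869 m³/d.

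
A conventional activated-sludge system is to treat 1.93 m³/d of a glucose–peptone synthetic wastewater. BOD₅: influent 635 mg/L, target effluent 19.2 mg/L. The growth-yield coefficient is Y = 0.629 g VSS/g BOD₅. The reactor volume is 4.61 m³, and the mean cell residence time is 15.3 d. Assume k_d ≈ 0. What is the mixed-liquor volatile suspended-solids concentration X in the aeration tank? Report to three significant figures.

X = Y·Q·ΔS·θ_c / V = 0.629 × 1.93 × (635 − 19.2) × 15.3 / 4.61 = 2481 mg/L.

X ≈ 2480 mg/L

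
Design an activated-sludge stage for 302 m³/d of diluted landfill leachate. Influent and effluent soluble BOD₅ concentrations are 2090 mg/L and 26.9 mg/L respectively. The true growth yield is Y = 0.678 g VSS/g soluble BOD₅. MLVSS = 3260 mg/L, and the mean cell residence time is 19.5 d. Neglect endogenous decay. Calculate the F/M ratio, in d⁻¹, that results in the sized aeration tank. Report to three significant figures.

Biomass mass balance (decay neglected): V·X = Y·Q·(S₀ − S)·θ_c, so V = 0.678 × 302 × (2090 − 26.9) × 19.5 / 3260 = 2527 m³.
F/M = applied load / biomass = Q·S₀/(V·X) = 302 × 2090 / (2527 × 3260) = 0.07662 d⁻¹.

F/M ≈ 0.0766 d⁻¹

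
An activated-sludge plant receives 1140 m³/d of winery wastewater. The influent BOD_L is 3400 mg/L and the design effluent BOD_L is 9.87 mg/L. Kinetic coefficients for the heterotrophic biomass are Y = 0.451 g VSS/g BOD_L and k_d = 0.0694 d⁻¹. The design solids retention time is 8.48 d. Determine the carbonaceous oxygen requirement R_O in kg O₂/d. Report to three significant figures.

R_O ≈ 2310 kg O₂/d

Y_obs = Y / (1 + k_d θ_c) = 0.451 / (1 + 0.0694 × 8.48) = 0.451 / 1.589 = 0.2839.
Mass of BOD_L removed per day: Q(S₀ − S) = 1140 × 3390 g/m³ = 3865 kg/d.
Net sludge production P_X = 0.2839 × 3865 = 1097 kg VSS/d.
R_O = Q·(S₀ − S) − 1.42·P_X = 3865 − 1.42 × 1097 = 2307 kg O₂/d.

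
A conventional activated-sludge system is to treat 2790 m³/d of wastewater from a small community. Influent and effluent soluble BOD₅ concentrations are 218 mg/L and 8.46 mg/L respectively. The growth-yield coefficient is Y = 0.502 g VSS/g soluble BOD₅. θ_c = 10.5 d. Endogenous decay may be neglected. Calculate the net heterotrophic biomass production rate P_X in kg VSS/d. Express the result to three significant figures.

P_X ≈ 293 kg VSS/d

No decay correction is needed, so Y_obs = Y = 0.502.
ΔS = 218 − 8.46 = 209.5 mg/L, so the substrate removal rate is 2790 × 209.5/1000 = 584.6 kg soluble BOD₅/d.
So the net sludge growth is P_X = 0.5020 × 584.6 = 293.5 kg VSS/d.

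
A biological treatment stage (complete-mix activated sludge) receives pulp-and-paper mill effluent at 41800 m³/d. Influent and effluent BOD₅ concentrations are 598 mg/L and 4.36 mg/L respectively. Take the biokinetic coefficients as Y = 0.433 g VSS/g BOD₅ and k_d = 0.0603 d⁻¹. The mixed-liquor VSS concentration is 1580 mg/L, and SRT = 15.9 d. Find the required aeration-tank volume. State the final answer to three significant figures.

V ≈ 55200 m³

Steady-state biomass mass balance: V·X·(1 + k_d·θ_c) = Y·Q·(S₀ − S)·θ_c, so V = 0.433 × 41800 × (598 − 4.36) × 15.9 / [1580 × (1 + 0.0603 × 15.9)] = 1.71×10^8 / 3095 = 55201 m³.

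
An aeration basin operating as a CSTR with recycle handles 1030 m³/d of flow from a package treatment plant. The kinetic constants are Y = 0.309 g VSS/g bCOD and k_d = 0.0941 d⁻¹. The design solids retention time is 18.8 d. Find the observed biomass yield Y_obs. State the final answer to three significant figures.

Y_obs ≈ 0.112 g VSS/g bCOD

The observed yield is Y_obs = Y/(1 + k_d·θ_c) = 0.309 / (1 + 0.0941 × 18.8) = 0.309 / 2.769 = 0.1116 g VSS per g bCOD removed.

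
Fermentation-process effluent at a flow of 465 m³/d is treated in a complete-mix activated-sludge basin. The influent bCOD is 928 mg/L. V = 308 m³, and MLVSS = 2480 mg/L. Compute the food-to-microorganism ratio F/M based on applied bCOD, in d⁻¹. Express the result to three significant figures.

F/M ≈ 0.565 d⁻¹

Food-to-microorganism ratio F/M = Q S₀ / (V X) = 465 × 928 / (308.0 × 2480) = 0.5649 d⁻¹.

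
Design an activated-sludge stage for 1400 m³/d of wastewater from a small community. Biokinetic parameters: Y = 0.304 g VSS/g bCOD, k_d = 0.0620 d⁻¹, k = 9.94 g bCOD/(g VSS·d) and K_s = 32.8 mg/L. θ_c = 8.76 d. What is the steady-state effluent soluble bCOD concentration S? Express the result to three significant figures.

Effluent substrate depends only on kinetics and SRT: S = K_s(1 + k_d θ_c) / [θ_c(Yk − k_d) − 1] = 32.8 × (1 + 0.0620 × 8.76) / [8.76 × (0.304 × 9.94 − 0.0620) − 1] = 50.61 / 24.93 = 2.030 mg/L.

S ≈ 2.03 mg/L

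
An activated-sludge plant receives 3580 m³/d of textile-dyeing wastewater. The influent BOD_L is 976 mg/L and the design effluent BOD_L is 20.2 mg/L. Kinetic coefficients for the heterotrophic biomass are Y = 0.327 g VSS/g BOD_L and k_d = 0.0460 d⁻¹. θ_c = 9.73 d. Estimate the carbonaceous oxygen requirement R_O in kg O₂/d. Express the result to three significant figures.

Correct the yield for decay: Y_obs = Y/(1 + k_d θ_c) = 0.327 / (1 + 0.0460 × 9.73) = 0.327 / 1.448 = 0.2259.
ΔS = 976 − 20.2 = 955.8 mg/L, so the substrate removal rate is 3580 × 955.8/1000 = 3422 kg BOD_L/d.
P_X = Y_obs·Q·(S₀ − S) = 0.2259 × 3422 = 773.0 kg VSS/d.
R_O = Q·ΔS − 1.42 P_X = 3422 − 1098 = 2324 kg O₂/d.

R_O ≈ 2320 kg O₂/d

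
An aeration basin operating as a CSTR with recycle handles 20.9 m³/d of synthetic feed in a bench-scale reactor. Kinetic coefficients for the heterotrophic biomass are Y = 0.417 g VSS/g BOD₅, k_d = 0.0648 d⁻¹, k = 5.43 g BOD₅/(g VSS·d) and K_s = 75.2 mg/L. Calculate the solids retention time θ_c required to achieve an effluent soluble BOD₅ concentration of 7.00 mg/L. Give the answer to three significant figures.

θ_c ≈ 7.81 d

At the target effluent, Y k S/(K_s+S) = 0.417×5.43×7.00/82.20 = 0.1928 d⁻¹.
1/θ_c = 0.1928 − 0.0648 = 0.1280 d⁻¹, so θ_c = 7.811 d.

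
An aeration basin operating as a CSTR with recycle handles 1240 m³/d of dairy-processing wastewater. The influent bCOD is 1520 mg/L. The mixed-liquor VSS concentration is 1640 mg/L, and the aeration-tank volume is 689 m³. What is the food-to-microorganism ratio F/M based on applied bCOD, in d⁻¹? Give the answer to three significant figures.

F/M ≈ 1.67 d⁻¹

Food-to-microorganism ratio F/M = Q S₀ / (V X) = 1240 × 1520 / (689.0 × 1640) = 1.668 d⁻¹.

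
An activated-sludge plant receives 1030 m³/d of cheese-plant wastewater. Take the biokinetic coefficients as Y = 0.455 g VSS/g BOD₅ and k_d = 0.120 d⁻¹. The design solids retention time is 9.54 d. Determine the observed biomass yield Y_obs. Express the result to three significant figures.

Y_obs ≈ 0.212 g VSS/g BOD₅

Y_obs = Y / (1 + k_d θ_c) = 0.455 / (1 + 0.120 × 9.54) = 0.455 / 2.145 = 0.2121.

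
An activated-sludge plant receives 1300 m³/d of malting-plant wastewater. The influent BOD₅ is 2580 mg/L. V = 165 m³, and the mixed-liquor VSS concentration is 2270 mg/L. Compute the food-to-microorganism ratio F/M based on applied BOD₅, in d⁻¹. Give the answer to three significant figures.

F/M ≈ 8.95 d⁻¹

F/M = applied load / biomass = Q·S₀/(V·X) = 1300 × 2580 / (165.0 × 2270) = 8.955 d⁻¹.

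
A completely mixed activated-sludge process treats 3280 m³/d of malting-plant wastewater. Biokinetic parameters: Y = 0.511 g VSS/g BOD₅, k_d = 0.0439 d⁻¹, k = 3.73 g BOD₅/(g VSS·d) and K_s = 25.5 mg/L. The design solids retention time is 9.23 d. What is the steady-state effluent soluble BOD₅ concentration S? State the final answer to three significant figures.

Effluent substrate depends only on kinetics and SRT: S = K_s(1 + k_d θ_c) / [θ_c(Yk − k_d) − 1] = 25.5 × (1 + 0.0439 × 9.23) / [9.23 × (0.511 × 3.73 − 0.0439) − 1] = 35.83 / 16.19 = 2.214 mg/L.

S ≈ 2.21 mg/L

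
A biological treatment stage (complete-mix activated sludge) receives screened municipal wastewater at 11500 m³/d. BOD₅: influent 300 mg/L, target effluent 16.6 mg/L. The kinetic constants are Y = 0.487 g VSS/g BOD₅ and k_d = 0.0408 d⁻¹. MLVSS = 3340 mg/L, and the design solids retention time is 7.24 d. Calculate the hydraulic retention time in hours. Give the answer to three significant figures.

Steady-state biomass mass balance: V·X·(1 + k_d·θ_c) = Y·Q·(S₀ − S)·θ_c, so V = 0.487 × 11500 × (300 − 16.6) × 7.24 / [3340 × (1 + 0.0408 × 7.24)] = 1.15×10^7 / 4327 = 2656 m³.
HRT = V/Q = 2656 m³ / 11500 m³·d⁻¹ = 0.2310 d × 24 = 5.543 h.

τ ≈ 5.54 h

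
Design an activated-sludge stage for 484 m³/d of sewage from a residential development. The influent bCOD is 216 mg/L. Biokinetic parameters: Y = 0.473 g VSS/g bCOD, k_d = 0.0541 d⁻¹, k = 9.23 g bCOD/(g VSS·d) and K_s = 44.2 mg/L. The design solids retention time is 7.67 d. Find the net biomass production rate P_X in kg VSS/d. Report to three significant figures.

From the Monod/SRT balance for a CMAS, S = K_s·(1+k_d θ_c)/[θ_c·(Y k − k_d) − 1] = 44.2 × (1 + 0.0541 × 7.67) / [7.67 × (0.473 × 9.23 − 0.0541) − 1] = 62.54 / 32.07 = 1.950 mg/L.
Correct the yield for decay: Y_obs = Y/(1 + k_d θ_c) = 0.473 / (1 + 0.0541 × 7.67) = 0.473 / 1.415 = 0.3343.
ΔS = 216 − 1.95 = 214.1 mg/L, so the substrate removal rate is 484 × 214.1/1000 = 103.6 kg bCOD/d.
So the net sludge growth is P_X = 0.3343 × 103.6 = 34.63 kg VSS/d.

P_X ≈ 34.6 kg VSS/d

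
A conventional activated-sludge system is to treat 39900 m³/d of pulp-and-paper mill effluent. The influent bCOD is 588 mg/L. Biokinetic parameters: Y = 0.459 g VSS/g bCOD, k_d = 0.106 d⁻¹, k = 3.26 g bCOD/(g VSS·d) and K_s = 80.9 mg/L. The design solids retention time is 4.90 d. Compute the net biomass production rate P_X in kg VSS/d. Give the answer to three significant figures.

P_X ≈ 6830 kg VSS/d

From the Monod/SRT balance for a CMAS, S = K_s·(1+k_d θ_c)/[θ_c·(Y k − k_d) − 1] = 80.9 × (1 + 0.106 × 4.90) / [4.90 × (0.459 × 3.26 − 0.106) − 1] = 122.9 / 5.813 = 21.15 mg/L.
Y_obs = Y / (1 + k_d θ_c) = 0.459 / (1 + 0.106 × 4.90) = 0.459 / 1.519 = 0.3021.
Mass of bCOD removed per day: Q(S₀ − S) = 39900 × 566.9 g/m³ = 22619 kg/d.
Net biomass production P_X = Y_obs × Q·(S₀ − S) = 0.3021 × 22619 = 6833 kg VSS/d.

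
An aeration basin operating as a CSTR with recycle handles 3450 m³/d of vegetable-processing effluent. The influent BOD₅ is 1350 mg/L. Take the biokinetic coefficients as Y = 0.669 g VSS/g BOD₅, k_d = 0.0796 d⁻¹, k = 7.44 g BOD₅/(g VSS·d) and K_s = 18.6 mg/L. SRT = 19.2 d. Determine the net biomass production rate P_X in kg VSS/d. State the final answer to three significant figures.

P_X ≈ 1230 kg VSS/d

From the Monod/SRT balance for a CMAS, S = K_s·(1+k_d θ_c)/[θ_c·(Y k − k_d) − 1] = 18.6 × (1 + 0.0796 × 19.2) / [19.2 × (0.669 × 7.44 − 0.0796) − 1] = 47.03 / 93.04 = 0.5055 mg/L.
Y_obs = Y / (1 + k_d θ_c) = 0.669 / (1 + 0.0796 × 19.2) = 0.669 / 2.528 = 0.2646.
Substrate removed = Q·(S₀ − S) = 3450 m³/d × (1350 − 0.505) g/m³ = 4.66×10^6 g/d = 4656 kg/d.
P_X = Y_obs · Q(S₀ − S) = 0.2646 × 4656 = 1232 kg VSS/d.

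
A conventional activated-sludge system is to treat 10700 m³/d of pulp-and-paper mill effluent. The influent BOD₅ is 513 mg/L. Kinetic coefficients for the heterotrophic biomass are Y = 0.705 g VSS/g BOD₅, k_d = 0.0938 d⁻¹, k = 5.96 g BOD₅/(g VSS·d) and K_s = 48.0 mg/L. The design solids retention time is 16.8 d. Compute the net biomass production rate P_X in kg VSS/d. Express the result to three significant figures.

P_X ≈ 1500 kg VSS/d

Effluent substrate depends only on kinetics and SRT: S = K_s(1 + k_d θ_c) / [θ_c(Yk − k_d) − 1] = 48.0 × (1 + 0.0938 × 16.8) / [16.8 × (0.705 × 5.96 − 0.0938) − 1] = 123.6 / 68.01 = 1.818 mg/L.
Y_obs = Y / (1 + k_d θ_c) = 0.705 / (1 + 0.0938 × 16.8) = 0.705 / 2.576 = 0.2737.
Substrate removed = Q·(S₀ − S) = 10700 m³/d × (513 − 1.82) g/m³ = 5.47×10^6 g/d = 5470 kg/d.
So the net sludge growth is P_X = 0.2737 × 5470 = 1497 kg VSS/d.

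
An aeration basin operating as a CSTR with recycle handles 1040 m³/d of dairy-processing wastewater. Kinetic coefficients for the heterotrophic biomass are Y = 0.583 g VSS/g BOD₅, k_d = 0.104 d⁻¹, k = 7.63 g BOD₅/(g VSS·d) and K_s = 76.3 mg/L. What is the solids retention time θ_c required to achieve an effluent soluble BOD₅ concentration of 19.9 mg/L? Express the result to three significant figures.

At the target effluent, Y k S/(K_s+S) = 0.583×7.63×19.9/96.20 = 0.9202 d⁻¹.
θ_c = 1/(μ − k_d) = 1/(0.9202 − 0.104) = 1/0.8162 = 1.225 d.

θ_c ≈ 1.23 d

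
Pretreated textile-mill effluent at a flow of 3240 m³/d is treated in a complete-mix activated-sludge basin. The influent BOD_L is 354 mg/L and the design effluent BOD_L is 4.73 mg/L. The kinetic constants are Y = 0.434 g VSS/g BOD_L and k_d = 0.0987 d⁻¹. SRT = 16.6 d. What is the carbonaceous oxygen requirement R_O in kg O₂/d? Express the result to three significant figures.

R_O ≈ 867 kg O₂/d

Correct the yield for decay: Y_obs = Y/(1 + k_d θ_c) = 0.434 / (1 + 0.0987 × 16.6) = 0.434 / 2.638 = 0.1645.
ΔS = 354 − 4.73 = 349.3 mg/L, so the substrate removal rate is 3240 × 349.3/1000 = 1132 kg BOD_L/d.
P_X = Y_obs·Q·(S₀ − S) = 0.1645 × 1132 = 186.1 kg VSS/d.
R_O = Q·(S₀ − S) − 1.42·P_X = 1132 − 1.42 × 186.1 = 867.3 kg O₂/d.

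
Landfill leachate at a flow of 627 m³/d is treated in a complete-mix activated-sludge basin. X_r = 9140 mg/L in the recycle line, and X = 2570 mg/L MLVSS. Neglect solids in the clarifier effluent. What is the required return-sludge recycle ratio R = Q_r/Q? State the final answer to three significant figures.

Mass balance around the secondary clarifier (neglecting effluent solids): R = X / (X_r − X) = 2570 / (9140 − 2570) = 0.3912.

R ≈ 0.391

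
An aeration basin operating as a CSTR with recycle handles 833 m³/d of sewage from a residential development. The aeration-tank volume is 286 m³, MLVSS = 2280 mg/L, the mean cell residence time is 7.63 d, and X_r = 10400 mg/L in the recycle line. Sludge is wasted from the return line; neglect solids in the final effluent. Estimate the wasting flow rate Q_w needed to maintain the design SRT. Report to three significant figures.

Q_w ≈ 8.22 m³/d

Q_w = (V·X)/(θ_c X_r) = 286.0 × 2280 / (7.63 × 10400) = 8.218 m³/d.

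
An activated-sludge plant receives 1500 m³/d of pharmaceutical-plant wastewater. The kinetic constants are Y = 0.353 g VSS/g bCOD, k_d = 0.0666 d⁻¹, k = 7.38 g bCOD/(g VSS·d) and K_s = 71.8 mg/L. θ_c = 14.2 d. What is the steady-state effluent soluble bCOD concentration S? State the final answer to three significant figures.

S ≈ 3.99 mg/L

For a completely mixed reactor with recycle the Lawrence–McCarty relation gives S = K_s·(1 + k_d·θ_c) / [θ_c·(Y·k − k_d) − 1] = 71.8 × (1 + 0.0666 × 14.2) / [14.2 × (0.353 × 7.38 − 0.0666) − 1] = 139.7 / 35.05 = 3.986 mg/L.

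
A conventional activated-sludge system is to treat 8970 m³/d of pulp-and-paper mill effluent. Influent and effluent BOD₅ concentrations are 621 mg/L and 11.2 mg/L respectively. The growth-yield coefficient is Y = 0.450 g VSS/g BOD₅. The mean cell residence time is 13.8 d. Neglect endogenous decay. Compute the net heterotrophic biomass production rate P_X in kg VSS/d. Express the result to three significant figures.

Since k_d ≈ 0, Y_obs = Y = 0.450 g VSS/g BOD₅.
Mass of BOD₅ removed per day: Q(S₀ − S) = 8970 × 609.8 g/m³ = 5470 kg/d.
So the net sludge growth is P_X = 0.4500 × 5470 = 2461 kg VSS/d.

P_X ≈ 2460 kg VSS/d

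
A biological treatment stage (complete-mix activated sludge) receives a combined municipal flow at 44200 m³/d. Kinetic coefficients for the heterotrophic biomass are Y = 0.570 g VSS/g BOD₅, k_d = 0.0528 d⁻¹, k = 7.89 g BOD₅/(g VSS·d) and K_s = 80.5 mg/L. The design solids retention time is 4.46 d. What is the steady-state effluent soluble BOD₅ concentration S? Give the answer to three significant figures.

Effluent substrate depends only on kinetics and SRT: S = K_s(1 + k_d θ_c) / [θ_c(Yk − k_d) − 1] = 80.5 × (1 + 0.0528 × 4.46) / [4.46 × (0.570 × 7.89 − 0.0528) − 1] = 99.46 / 18.82 = 5.284 mg/L.

S ≈ 5.28 mg/L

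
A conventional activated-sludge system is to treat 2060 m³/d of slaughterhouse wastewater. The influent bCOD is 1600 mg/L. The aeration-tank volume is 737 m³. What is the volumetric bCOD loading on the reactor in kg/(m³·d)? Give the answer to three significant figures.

L_v = Q S₀ / V = 2060 × 1600 × 10⁻³ / 737.0 = 4.472 kg/(m³·d).

L_v ≈ 4.47 kg bCOD/(m³·d)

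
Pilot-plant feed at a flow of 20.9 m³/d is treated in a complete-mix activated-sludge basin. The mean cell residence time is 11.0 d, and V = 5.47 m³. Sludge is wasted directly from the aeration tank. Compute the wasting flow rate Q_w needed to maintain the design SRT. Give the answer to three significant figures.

With mixed-liquor wasting, θ_c = V/Q_w, so Q_w = V/θ_c = 5.470/11.0 = 0.4973 m³/d.

Q_w ≈ 0.497 m³/d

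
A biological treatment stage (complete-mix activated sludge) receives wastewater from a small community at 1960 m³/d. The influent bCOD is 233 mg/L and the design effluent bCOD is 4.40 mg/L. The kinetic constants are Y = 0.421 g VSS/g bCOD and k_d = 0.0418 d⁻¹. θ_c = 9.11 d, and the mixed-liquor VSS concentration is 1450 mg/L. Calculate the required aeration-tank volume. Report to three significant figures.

V ≈ 858 m³

Rearranging the biomass balance for a CMAS with decay, V = Y·Q·ΔS·θ_c / [X·(1+k_d θ_c)] = 0.421 × 1960 × (233 − 4.40) × 9.11 / [1450 × (1 + 0.0418 × 9.11)] = 1.72×10^6 / 2002 = 858.3 m³.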